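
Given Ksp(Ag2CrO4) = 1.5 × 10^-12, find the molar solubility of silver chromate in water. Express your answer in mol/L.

7.2e-5 M

Ag2CrO4(s) <=> 2 Ag^+(aq) + CrO4^2-(aq)
Ksp = [Ag^+]^2[CrO4^2-]
With molar solubility s: [Ag^+] = 2s, [CrO4^2-] = s.
Ksp = (2s)^2s = 4s^3
s = (1.5 × 10^-12 / 4)^(1/3) = 7.2 × 10^-5 M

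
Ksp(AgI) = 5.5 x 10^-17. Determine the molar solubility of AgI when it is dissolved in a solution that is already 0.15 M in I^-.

AgI(s) ⇌ Ag^+(aq) + I^-(aq)
Ksp = [Ag^+][I^-]
If s mol/L dissolves here, [Ag^+] = s, [I^-] = 0.15 + s ≈ 0.15 (Ksp is small, so little additional dissolves).
Ksp ≈ s × 0.15
s = 3.7 × 10^-16 M
Check: s = 3.7 × 10^-16 ≪ 0.15, so the approximation is valid.

s = 3.7e-16 M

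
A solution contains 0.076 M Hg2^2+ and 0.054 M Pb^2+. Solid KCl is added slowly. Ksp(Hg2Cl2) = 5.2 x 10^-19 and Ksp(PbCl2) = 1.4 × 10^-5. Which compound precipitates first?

Precipitation of each salt starts when its ion product equals its Ksp.
For Hg2Cl2: 5.2 x 10^-19 = 0.076 × [Cl^-]^2  ⇒  [Cl^-] = 2.6 × 10^-9 M.
For PbCl2: 1.4 × 10^-5 = 0.054 × [Cl^-]^2  ⇒  [Cl^-] = 1.6 x 10^-2 M.
The salt with the lower threshold [Cl^-] precipitates first: Hg2Cl2.

Hg2Cl2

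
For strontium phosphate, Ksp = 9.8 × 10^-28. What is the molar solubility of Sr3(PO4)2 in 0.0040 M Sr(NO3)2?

s = 6.2e-11 M

Sr3(PO4)2(s) ⇌ 3 Sr^2+(aq) + 2 PO4^3-(aq)
Ksp = [Sr^2+]^3[PO4^3-]^2
Let s = moles of Sr3(PO4)2 that dissolve per litre. [Sr^2+] = 0.0040 + 3s ≈ 0.0040, [PO4^3-] = 2s (since Sr^2+ from Sr(NO3)2 dominates).
Ksp ≈ (0.0040)^3 × (2s)^2
s = 6.2 x 10^-11 M
Check: 3s = 1.9 x 10^-10 ≪ 0.0040, so the approximation is valid.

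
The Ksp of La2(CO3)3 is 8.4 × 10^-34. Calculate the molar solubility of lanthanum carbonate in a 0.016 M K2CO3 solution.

La2(CO3)3(s) <=> 2 La^3+(aq) + 3 CO3^2-(aq)
Ksp = [La^3+]^2[CO3^2-]^3
If s mol/L dissolves here, [La^3+] = 2s, [CO3^2-] = 0.016 + 3s ≈ 0.016 (common-ion effect: CO3^2- is already 0.016 M).
Ksp ≈ (2s)^2 × (0.016)^3
s = 7.2 × 10^-15 M
Check: 3s = 2.1 × 10^-14 ≪ 0.016, so the approximation is valid.

7.2 x 10^-15 M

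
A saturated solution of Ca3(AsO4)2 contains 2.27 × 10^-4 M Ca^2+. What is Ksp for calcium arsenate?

Ksp = 2.68 × 10^-19

Ca3(AsO4)2(s) <=> 3 Ca^2+ + 2 AsO4^3-
Stoichiometry gives [AsO4^3-] = (2/3)[Ca^2+] = 1.513 × 10^-4 M.
Ksp = [Ca^2+]^3[AsO4^3-]^2
Ksp = (2.27 × 10^-4)^3 × (1.513 x 10^-4)^2 = 2.68 × 10^-19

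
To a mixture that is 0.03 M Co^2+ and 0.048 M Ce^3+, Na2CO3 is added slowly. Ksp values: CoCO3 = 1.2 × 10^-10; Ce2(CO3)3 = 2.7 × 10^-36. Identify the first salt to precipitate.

Ce2(CO3)3

Precipitation of each salt starts when its ion product equals its Ksp.
For CoCO3: 1.2 × 10^-10 = 0.03 × [CO3^2-]  ⇒  [CO3^2-] = 4.0 × 10^-9 M.
For Ce2(CO3)3: 2.7 × 10^-36 = (0.048)^2 × [CO3^2-]^3  ⇒  [CO3^2-] = 1.1 x 10^-11 M.
The salt with the lower threshold [CO3^2-] precipitates first: Ce2(CO3)3.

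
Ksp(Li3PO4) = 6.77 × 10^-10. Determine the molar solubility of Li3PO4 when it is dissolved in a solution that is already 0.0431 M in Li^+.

Li3PO4(s) ⇌ 3 Li^+ + PO4^3-
Ksp = [Li^+]^3[PO4^3-]
If s mol/L dissolves here, [Li^+] = 0.0431 + 3s ≈ 0.0431, [PO4^3-] = s (Ksp is small, so little additional dissolves).
Ksp ≈ (0.0431)^3 × s
s = 8.46 × 10^-6 M
Check: 3s = 2.5 x 10^-5 ≪ 0.0431, so the approximation is valid.

s = 8.46e-6 M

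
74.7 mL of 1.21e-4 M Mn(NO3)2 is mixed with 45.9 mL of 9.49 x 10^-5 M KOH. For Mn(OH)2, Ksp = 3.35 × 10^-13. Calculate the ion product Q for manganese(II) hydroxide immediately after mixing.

9.78e-14

Total volume = 74.7 + 45.9 = 120.6 mL.
[Mn^2+] = 1.21 × 10^-4 × (74.7/120.6) = 7.495 × 10^-5 M
[OH^-] = 9.49 × 10^-5 × (45.9/120.6) = 3.612 × 10^-5 M
Mn(OH)2(s) ⇌ Mn^2+ + 2 OH^-, so Q = [Mn^2+][OH^-]^2
Q = (7.495 × 10^-5)(3.612 × 10^-5)^2 = 9.78 × 10^-14
Q < Ksp, so no precipitate of Mn(OH)2 forms.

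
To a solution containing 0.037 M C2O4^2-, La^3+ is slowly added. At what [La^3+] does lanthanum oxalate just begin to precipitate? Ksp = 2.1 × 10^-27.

[La^3+] ≈ 6.4e-12 M

La2(C2O4)3(s) ⇌ 2 La^3+(aq) + 3 C2O4^2-(aq)
Ksp = [La^3+]^2[C2O4^2-]^3
Precipitation begins when Q = Ksp. With [C2O4^2-] = 0.037 M:
2.1 × 10^-27 = (0.037)^3 × [La^3+]^2
[La^3+] = (2.1 × 10^-27 / 5.07 × 10^-5)^(1/2) = 6.4 × 10^-12 M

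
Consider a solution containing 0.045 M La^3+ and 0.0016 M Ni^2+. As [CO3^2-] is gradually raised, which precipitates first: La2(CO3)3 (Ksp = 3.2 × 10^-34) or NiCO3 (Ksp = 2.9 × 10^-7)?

La2(CO3)3

Each salt begins to precipitate when Q = Ksp, i.e. when [CO3^2-] reaches its threshold.
For La2(CO3)3: 3.2 × 10^-34 = (0.045)^2 × [CO3^2-]^3  ⇒  [CO3^2-] = 5.4 × 10^-11 M.
For NiCO3: 2.9 × 10^-7 = 0.0016 × [CO3^2-]  ⇒  [CO3^2-] = 1.8 × 10^-4 M.
The salt with the lower threshold [CO3^2-] precipitates first: La2(CO3)3.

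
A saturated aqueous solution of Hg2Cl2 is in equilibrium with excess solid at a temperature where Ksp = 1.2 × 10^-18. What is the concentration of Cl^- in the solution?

Hg2Cl2(s) ⇌ Hg2^2+ + 2 Cl^-
Ksp = [Hg2^2+][Cl^-]^2
With molar solubility s: [Hg2^2+] = s, [Cl^-] = 2s.
Substituting: Ksp = s(2s)^2 = 4s^3
s = (1.2 × 10^-18 / 4)^(1/3) = 6.69 × 10^-7 M
[Cl^-] = 2s = 1.3 x 10^-6 M

[Cl^-] = 1.3 x 10^-6 M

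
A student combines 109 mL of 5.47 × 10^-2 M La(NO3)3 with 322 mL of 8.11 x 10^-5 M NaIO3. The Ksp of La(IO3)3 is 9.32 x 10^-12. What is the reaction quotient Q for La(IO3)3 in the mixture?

Q ≈ 3.08 × 10^-15

Total volume = 109 + 322 = 431 mL.
[La^3+] = 5.47 × 10^-2 × (109/431) = 1.383 x 10^-2 M
[IO3^-] = 8.11 × 10^-5 × (322/431) = 6.059 × 10^-5 M
La(IO3)3(s) ⇌ La^3+ + 3 IO3^-, so Q = [La^3+][IO3^-]^3
Q = (1.383 × 10^-2)(6.059 × 10^-5)^3 = 3.08 × 10^-15
Q < Ksp, so no precipitate of La(IO3)3 forms.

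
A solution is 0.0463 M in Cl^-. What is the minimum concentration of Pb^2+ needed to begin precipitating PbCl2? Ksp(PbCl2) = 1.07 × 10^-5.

PbCl2(s) ⇌ Pb^2+ + 2 Cl^-
Ksp = [Pb^2+][Cl^-]^2
Precipitation begins when Q = Ksp. With [Cl^-] = 0.0463 M:
1.07 × 10^-5 = (0.0463)^2 × [Pb^2+]
[Pb^2+] = (1.07 × 10^-5 / 2.144 x 10^-3) = 4.99 × 10^-3 M

4.99 × 10^-3 M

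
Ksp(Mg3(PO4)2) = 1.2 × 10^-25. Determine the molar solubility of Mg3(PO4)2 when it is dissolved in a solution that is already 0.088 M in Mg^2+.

s ≈ 6.6 × 10^-12 M

Mg3(PO4)2(s) ⇌ 3 Mg^2+ + 2 PO4^3-
Ksp = [Mg^2+]^3[PO4^3-]^2
Let s be the molar solubility in this solution. [Mg^2+] = 0.088 + 3s ≈ 0.088, [PO4^3-] = 2s (common-ion effect: Mg^2+ is already 0.088 M).
Ksp ≈ (0.088)^3 × (2s)^2
s = 6.6 x 10^-12 M
Check: 3s = 2.0 x 10^-11 ≪ 0.088, so the approximation is valid.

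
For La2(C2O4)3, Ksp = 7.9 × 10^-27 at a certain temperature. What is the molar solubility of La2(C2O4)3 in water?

s ≈ 2.4e-6 M

La2(C2O4)3(s) <=> 2 La^3+(aq) + 3 C2O4^2-(aq)
Ksp = [La^3+]^2[C2O4^2-]^3
With molar solubility s: [La^3+] = 2s, [C2O4^2-] = 3s.
Substituting: Ksp = (2s)^2(3s)^3 = 108s^5
s^5 = 7.9 × 10^-27 / 108, so s = 2.4 × 10^-6 M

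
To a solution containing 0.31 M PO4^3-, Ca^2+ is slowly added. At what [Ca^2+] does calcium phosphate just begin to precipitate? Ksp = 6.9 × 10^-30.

4.2 × 10^-10 M

Ca3(PO4)2(s) ⇌ 3 Ca^2+(aq) + 2 PO4^3-(aq)
Ksp = [Ca^2+]^3[PO4^3-]^2
Precipitation begins when Q = Ksp. With [PO4^3-] = 0.31 M:
6.9 × 10^-30 = (0.31)^2 × [Ca^2+]^3
[Ca^2+] = (6.9 × 10^-30 / 9.61 × 10^-2)^(1/3) = 4.2 × 10^-10 M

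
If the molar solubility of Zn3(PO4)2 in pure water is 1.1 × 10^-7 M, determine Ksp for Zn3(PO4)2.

Zn3(PO4)2(s) <=> 3 Zn^2+(aq) + 2 PO4^3-(aq)
If s mol/L of Zn3(PO4)2 dissolves, [Zn^2+] = 3s and [PO4^3-] = 2s.
Ksp = [Zn^2+]^3[PO4^3-]^2
So Ksp = (3s)^3 × (2s)^2 = 108s^5
Ksp = 108 × (1.1 × 10^-7)^5 = 1.7 x 10^-33

Ksp = 1.7 x 10^-33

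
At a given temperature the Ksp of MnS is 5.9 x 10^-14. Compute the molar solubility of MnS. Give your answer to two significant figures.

MnS(s) ⇌ Mn^2+(aq) + S^2-(aq)
Ksp = [Mn^2+][S^2-]
If s mol/L of MnS dissolves, [Mn^2+] = s and [S^2-] = s.
Ksp = s × s = s^2
s = (5.9 x 10^-14)^(1/2) = 2.4 x 10^-7 M

s ≈ 2.4e-7 M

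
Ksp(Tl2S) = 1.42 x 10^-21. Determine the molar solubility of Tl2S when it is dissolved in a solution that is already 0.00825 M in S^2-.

s ≈ 2.07 × 10^-10 M

Tl2S(s) <=> 2 Tl^+ + S^2-
Ksp = [Tl^+]^2[S^2-]
Let s = moles of Tl2S that dissolve per litre. [Tl^+] = 2s, [S^2-] = 0.00825 + s ≈ 0.00825 (since the S^2- already present dominates).
Ksp ≈ (2s)^2 × 0.00825
s = 2.07 x 10^-10 M
Check: s = 2.1 x 10^-10 ≪ 0.00825, so the approximation is valid.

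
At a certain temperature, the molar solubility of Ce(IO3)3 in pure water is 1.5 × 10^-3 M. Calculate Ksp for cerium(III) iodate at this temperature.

Ce(IO3)3(s) ⇌ Ce^3+ + 3 IO3^-
If s mol/L of Ce(IO3)3 dissolves, [Ce^3+] = s and [IO3^-] = 3s.
Ksp = [Ce^3+][IO3^-]^3
Ksp = s(3s)^3 = 27s^4
Ksp = 27 × (1.5 x 10^-3)^4 = 1.4 × 10^-10

1.4 × 10^-10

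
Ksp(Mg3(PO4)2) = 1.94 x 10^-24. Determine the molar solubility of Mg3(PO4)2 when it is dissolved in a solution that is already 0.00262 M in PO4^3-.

Mg3(PO4)2(s) ⇌ 3 Mg^2+ + 2 PO4^3-
Ksp = [Mg^2+]^3[PO4^3-]^2
Let s = moles of Mg3(PO4)2 that dissolve per litre. [Mg^2+] = 3s, [PO4^3-] = 0.00262 + 2s ≈ 0.00262 (since the PO4^3- already present dominates).
Ksp ≈ (3s)^3 × (0.00262)^2
s = 2.19 × 10^-7 M
Check: 2s = 4.4 × 10^-7 ≪ 0.00262, so the approximation is valid.

s = 2.19e-7 M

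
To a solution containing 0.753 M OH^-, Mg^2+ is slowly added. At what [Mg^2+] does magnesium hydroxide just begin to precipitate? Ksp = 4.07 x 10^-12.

Mg(OH)2(s) ⇌ Mg^2+ + 2 OH^-
Ksp = [Mg^2+][OH^-]^2
Precipitation begins when Q = Ksp. With [OH^-] = 0.753 M:
4.07 x 10^-12 = (0.753)^2 × [Mg^2+]
[Mg^2+] = (4.07 x 10^-12 / 5.670 × 10^-1) = 7.18 × 10^-12 M

7.18 x 10^-12 M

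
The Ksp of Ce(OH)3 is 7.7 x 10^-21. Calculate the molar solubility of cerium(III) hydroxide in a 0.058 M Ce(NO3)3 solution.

Ce(OH)3(s) ⇌ Ce^3+(aq) + 3 OH^-(aq)
Ksp = [Ce^3+][OH^-]^3
If s mol/L dissolves here, [Ce^3+] = 0.058 + s ≈ 0.058, [OH^-] = 3s (common-ion effect: Ce^3+ is already 0.058 M).
Ksp ≈ 0.058 × (3s)^3
s = 1.7 × 10^-7 M
Check: s = 1.7 × 10^-7 ≪ 0.058, so the approximation is valid.

s = 1.7 × 10^-7 M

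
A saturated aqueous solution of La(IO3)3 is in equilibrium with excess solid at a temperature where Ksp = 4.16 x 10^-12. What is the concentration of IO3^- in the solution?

La(IO3)3(s) ⇌ La^3+(aq) + 3 IO3^-(aq)
Ksp = [La^3+][IO3^-]^3
If s mol/L of La(IO3)3 dissolves, [La^3+] = s and [IO3^-] = 3s.
So Ksp = s × (3s)^3 = 27s^4
s^4 = 4.16 x 10^-12 / 27, so s = 6.265 × 10^-4 M
[IO3^-] = 3s = 1.88 x 10^-3 M

1.88 × 10^-3 M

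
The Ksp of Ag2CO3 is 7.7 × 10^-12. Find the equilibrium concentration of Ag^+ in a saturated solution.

Ag2CO3(s) ⇌ 2 Ag^+ + CO3^2-
Ksp = [Ag^+]^2[CO3^2-]
For each mole of Ag2CO3 that dissolves: [Ag^+] = 2s, [CO3^2-] = s.
Substituting: Ksp = (2s)^2s = 4s^3
s = (7.7 × 10^-12 / 4)^(1/3) = 1.24 × 10^-4 M
[Ag^+] = 2s = 2.5 x 10^-4 M

[Ag^+] = 2.5e-4 M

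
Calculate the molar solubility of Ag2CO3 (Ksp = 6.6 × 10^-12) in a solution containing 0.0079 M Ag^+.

Ag2CO3(s) ⇌ 2 Ag^+ + CO3^2-
Ksp = [Ag^+]^2[CO3^2-]
Let s be the molar solubility in this solution. [Ag^+] = 0.0079 + 2s ≈ 0.0079, [CO3^2-] = s (since the Ag^+ already present dominates).
Ksp ≈ (0.0079)^2 × s
s = 1.1 x 10^-7 M
Check: 2s = 2.1 × 10^-7 ≪ 0.0079, so the approximation is valid.

1.1 × 10^-7 M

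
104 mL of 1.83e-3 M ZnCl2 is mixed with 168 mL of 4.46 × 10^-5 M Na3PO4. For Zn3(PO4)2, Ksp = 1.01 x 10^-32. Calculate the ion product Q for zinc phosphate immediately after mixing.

Total volume = 104 + 168 = 272 mL.
[Zn^2+] = 1.83 × 10^-3 × (104/272) = 6.997 × 10^-4 M
[PO4^3-] = 4.46 × 10^-5 × (168/272) = 2.755 x 10^-5 M
Zn3(PO4)2(s) <=> 3 Zn^2+(aq) + 2 PO4^3-(aq), so Q = [Zn^2+]^3[PO4^3-]^2
Q = (6.997 × 10^-4)^3(2.755 × 10^-5)^2 = 2.60 × 10^-19
Q > Ksp, so Zn3(PO4)2 will precipitate.

Q = 2.60 × 10^-19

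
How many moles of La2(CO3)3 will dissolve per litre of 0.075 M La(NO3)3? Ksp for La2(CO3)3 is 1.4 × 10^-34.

s = 9.7e-12 M

La2(CO3)3(s) ⇌ 2 La^3+(aq) + 3 CO3^2-(aq)
Ksp = [La^3+]^2[CO3^2-]^3
Let s be the molar solubility in this solution. [La^3+] = 0.075 + 2s ≈ 0.075, [CO3^2-] = 3s (Ksp is small, so little additional dissolves).
Ksp ≈ (0.075)^2 × (3s)^3
s = 9.7 × 10^-12 M
Check: 2s = 1.9 × 10^-11 ≪ 0.075, so the approximation is valid.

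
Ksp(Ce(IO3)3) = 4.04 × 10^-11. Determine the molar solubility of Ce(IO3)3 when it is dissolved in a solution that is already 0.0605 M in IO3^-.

Ce(IO3)3(s) ⇌ Ce^3+(aq) + 3 IO3^-(aq)
Ksp = [Ce^3+][IO3^-]^3
Let s be the molar solubility in this solution. [Ce^3+] = s, [IO3^-] = 0.0605 + 3s ≈ 0.0605 (common-ion effect: IO3^- is already 0.0605 M).
Ksp ≈ s × (0.0605)^3
s = 1.82 x 10^-7 M
Check: 3s = 5.5 × 10^-7 ≪ 0.0605, so the approximation is valid.

s = 1.82 × 10^-7 M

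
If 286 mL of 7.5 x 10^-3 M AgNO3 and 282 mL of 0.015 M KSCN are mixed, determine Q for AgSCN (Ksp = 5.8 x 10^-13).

2.8 × 10^-5

Total volume = 286 + 282 = 568 mL.
[Ag^+] = 7.5 x 10^-3 × (286/568) = 3.78 × 10^-3 M
[SCN^-] = 1.5 x 10^-2 × (282/568) = 7.45 × 10^-3 M
AgSCN(s) <=> Ag^+ + SCN^-, so Q = [Ag^+][SCN^-]
Q = (3.78 × 10^-3)(7.45 × 10^-3) = 2.8 × 10^-5
Q > Ksp, so AgSCN will precipitate.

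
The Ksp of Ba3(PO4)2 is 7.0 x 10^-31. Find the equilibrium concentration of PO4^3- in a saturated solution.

Ba3(PO4)2(s) ⇌ 3 Ba^2+ + 2 PO4^3-
Ksp = [Ba^2+]^3[PO4^3-]^2
Let s = molar solubility. Then [Ba^2+] = 3s and [PO4^3-] = 2s.
Substituting: Ksp = (3s)^3(2s)^2 = 108s^5
s^5 = 7.0 x 10^-31 / 108, so s = 3.65 x 10^-7 M
[PO4^3-] = 2s = 7.3 × 10^-7 M

[PO4^3-] = 7.3e-7 M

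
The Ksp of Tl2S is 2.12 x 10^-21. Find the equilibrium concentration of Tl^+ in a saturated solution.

1.62 × 10^-7 M

Tl2S(s) ⇌ 2 Tl^+ + S^2-
Ksp = [Tl^+]^2[S^2-]
For each mole of Tl2S that dissolves: [Tl^+] = 2s, [S^2-] = s.
So Ksp = (2s)^2 × s = 4s^3
Solving, s = (2.12 x 10^-21/4)^(1/3) = 8.093 x 10^-8 M
[Tl^+] = 2s = 1.62 x 10^-7 M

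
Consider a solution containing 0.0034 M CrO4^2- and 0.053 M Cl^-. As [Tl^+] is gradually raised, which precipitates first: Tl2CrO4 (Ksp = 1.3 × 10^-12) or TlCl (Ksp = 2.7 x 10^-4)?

Tl2CrO4

Precipitation of each salt starts when its ion product equals its Ksp.
For Tl2CrO4: 1.3 × 10^-12 = 0.0034 × [Tl^+]^2  ⇒  [Tl^+] = 2.0 × 10^-5 M.
For TlCl: 2.7 x 10^-4 = 0.053 × [Tl^+]  ⇒  [Tl^+] = 5.1 × 10^-3 M.
The salt with the lower threshold [Tl^+] precipitates first: Tl2CrO4.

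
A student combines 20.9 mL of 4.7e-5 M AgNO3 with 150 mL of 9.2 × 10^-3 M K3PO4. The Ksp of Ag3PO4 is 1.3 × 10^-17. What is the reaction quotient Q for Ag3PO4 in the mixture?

1.5 x 10^-18

Total volume = 20.9 + 150 = 170.9 mL.
[Ag^+] = 4.7 × 10^-5 × (20.9/170.9) = 5.75 × 10^-6 M
[PO4^3-] = 9.2 × 10^-3 × (150/170.9) = 8.07 × 10^-3 M
Ag3PO4(s) ⇌ 3 Ag^+ + PO4^3-, so Q = [Ag^+]^3[PO4^3-]
Q = (5.75 x 10^-6)^3(8.07 × 10^-3) = 1.5 × 10^-18
Q < Ksp, so no precipitate of Ag3PO4 forms.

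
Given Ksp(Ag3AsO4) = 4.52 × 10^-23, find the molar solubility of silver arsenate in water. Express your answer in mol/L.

Ag3AsO4(s) ⇌ 3 Ag^+ + AsO4^3-
Ksp = [Ag^+]^3[AsO4^3-]
For each mole of Ag3AsO4 that dissolves: [Ag^+] = 3s, [AsO4^3-] = s.
Ksp = (3s)^3s = 27s^4
s = (4.52 × 10^-23 / 27)^(1/4) = 1.14 x 10^-6 M

s ≈ 1.14 x 10^-6 M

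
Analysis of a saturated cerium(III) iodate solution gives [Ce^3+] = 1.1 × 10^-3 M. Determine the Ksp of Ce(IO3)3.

Ksp = 4.0 x 10^-11

Ce(IO3)3(s) <=> Ce^3+ + 3 IO3^-
Stoichiometry gives [IO3^-] = (3/1)[Ce^3+] = 3.30 × 10^-3 M.
Ksp = [Ce^3+][IO3^-]^3
Ksp = 1.1 x 10^-3 × (3.30 × 10^-3)^3 = 4.0 × 10^-11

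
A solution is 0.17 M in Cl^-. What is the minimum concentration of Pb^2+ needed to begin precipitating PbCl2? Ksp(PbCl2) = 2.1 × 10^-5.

PbCl2(s) <=> Pb^2+ + 2 Cl^-
Ksp = [Pb^2+][Cl^-]^2
Precipitation begins when Q = Ksp. With [Cl^-] = 0.17 M:
2.1 × 10^-5 = (0.17)^2 × [Pb^2+]
[Pb^2+] = (2.1 × 10^-5 / 2.89 × 10^-2) = 7.3 × 10^-4 M

7.3 x 10^-4 M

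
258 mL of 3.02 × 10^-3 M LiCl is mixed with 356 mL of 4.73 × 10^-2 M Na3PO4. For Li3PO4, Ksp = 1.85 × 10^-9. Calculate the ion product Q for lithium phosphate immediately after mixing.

Total volume = 258 + 356 = 614 mL.
[Li^+] = 3.02 × 10^-3 × (258/614) = 1.269 × 10^-3 M
[PO4^3-] = 4.73 × 10^-2 × (356/614) = 2.742 × 10^-2 M
Li3PO4(s) ⇌ 3 Li^+ + PO4^3-, so Q = [Li^+]^3[PO4^3-]
Q = (1.269 × 10^-3)^3(2.742 x 10^-2) = 5.60 x 10^-11
Q < Ksp, so no precipitate of Li3PO4 forms.

Q ≈ 5.60e-11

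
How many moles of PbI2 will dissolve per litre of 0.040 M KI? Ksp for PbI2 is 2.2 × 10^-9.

PbI2(s) ⇌ Pb^2+(aq) + 2 I^-(aq)
Ksp = [Pb^2+][I^-]^2
If s mol/L dissolves here, [Pb^2+] = s, [I^-] = 0.040 + 2s ≈ 0.040 (Ksp is small, so little additional dissolves).
Ksp ≈ s × (0.040)^2
s = 1.4 × 10^-6 M
Check: 2s = 2.8 x 10^-6 ≪ 0.040, so the approximation is valid.

s = 1.4 x 10^-6 M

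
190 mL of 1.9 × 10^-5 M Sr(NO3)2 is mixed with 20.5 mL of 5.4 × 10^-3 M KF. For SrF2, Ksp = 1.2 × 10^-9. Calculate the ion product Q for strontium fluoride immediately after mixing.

Total volume = 190 + 20.5 = 210.5 mL.
[Sr^2+] = 1.9 x 10^-5 × (190/210.5) = 1.71 × 10^-5 M
[F^-] = 5.4 x 10^-3 × (20.5/210.5) = 5.26 × 10^-4 M
SrF2(s) ⇌ Sr^2+(aq) + 2 F^-(aq), so Q = [Sr^2+][F^-]^2
Q = (1.71 x 10^-5)(5.26 × 10^-4)^2 = 4.7 × 10^-12
Q < Ksp, so no precipitate of SrF2 forms.

4.7 x 10^-12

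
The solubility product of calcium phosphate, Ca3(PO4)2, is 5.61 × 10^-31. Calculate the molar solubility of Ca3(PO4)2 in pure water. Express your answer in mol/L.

s = 3.49 x 10^-7 M

Ca3(PO4)2(s) ⇌ 3 Ca^2+(aq) + 2 PO4^3-(aq)
Ksp = [Ca^2+]^3[PO4^3-]^2
If s mol/L of Ca3(PO4)2 dissolves, [Ca^2+] = 3s and [PO4^3-] = 2s.
Substituting: Ksp = (3s)^3(2s)^2 = 108s^5
s^5 = 5.61 × 10^-31 / 108, so s = 3.49 x 10^-7 M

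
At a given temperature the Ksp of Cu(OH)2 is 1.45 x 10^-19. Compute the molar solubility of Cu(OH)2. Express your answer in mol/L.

Cu(OH)2(s) ⇌ Cu^2+ + 2 OH^-
Ksp = [Cu^2+][OH^-]^2
For each mole of Cu(OH)2 that dissolves: [Cu^2+] = s, [OH^-] = 2s.
Substituting: Ksp = s(2s)^2 = 4s^3
Solving, s = (1.45 x 10^-19/4)^(1/3) = 3.31 × 10^-7 M

s = 3.31e-7 M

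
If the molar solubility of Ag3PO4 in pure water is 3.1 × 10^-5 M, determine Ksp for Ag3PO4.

Ag3PO4(s) ⇌ 3 Ag^+ + PO4^3-
For each mole of Ag3PO4 that dissolves: [Ag^+] = 3s, [PO4^3-] = s.
Ksp = [Ag^+]^3[PO4^3-]
Substituting: Ksp = (3s)^3s = 27s^4
Ksp = 27 × (3.1 × 10^-5)^4 = 2.5 x 10^-17

2.5e-17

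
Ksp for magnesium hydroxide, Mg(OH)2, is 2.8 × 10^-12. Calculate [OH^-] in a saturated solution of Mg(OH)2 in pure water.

Mg(OH)2(s) ⇌ Mg^2+(aq) + 2 OH^-(aq)
Ksp = [Mg^2+][OH^-]^2
With molar solubility s: [Mg^2+] = s, [OH^-] = 2s.
Ksp = s(2s)^2 = 4s^3
s^3 = 2.8 × 10^-12 / 4, so s = 8.88 × 10^-5 M
[OH^-] = 2s = 1.8 × 10^-4 M

[OH^-] ≈ 1.8 × 10^-4 M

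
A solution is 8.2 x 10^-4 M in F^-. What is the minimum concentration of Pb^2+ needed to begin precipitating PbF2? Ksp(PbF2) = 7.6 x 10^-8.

[Pb^2+] ≈ 1.1 x 10^-1 M

PbF2(s) <=> Pb^2+(aq) + 2 F^-(aq)
Ksp = [Pb^2+][F^-]^2
Precipitation begins when Q = Ksp. With [F^-] = 8.2 x 10^-4 M:
7.6 x 10^-8 = (8.2 x 10^-4)^2 × [Pb^2+]
[Pb^2+] = (7.6 x 10^-8 / 6.72 × 10^-7) = 1.1 x 10^-1 M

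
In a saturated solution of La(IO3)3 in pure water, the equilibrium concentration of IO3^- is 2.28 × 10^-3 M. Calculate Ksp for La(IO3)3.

La(IO3)3(s) ⇌ La^3+ + 3 IO3^-
Stoichiometry gives [La^3+] = (1/3)[IO3^-] = 7.600 × 10^-4 M.
Ksp = [La^3+][IO3^-]^3
Ksp = 7.600 × 10^-4 × (2.28 x 10^-3)^3 = 9.01 × 10^-12

Ksp = 9.01e-12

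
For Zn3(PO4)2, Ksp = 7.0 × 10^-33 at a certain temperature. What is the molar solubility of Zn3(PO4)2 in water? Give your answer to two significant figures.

Zn3(PO4)2(s) ⇌ 3 Zn^2+ + 2 PO4^3-
Ksp = [Zn^2+]^3[PO4^3-]^2
If s mol/L of Zn3(PO4)2 dissolves, [Zn^2+] = 3s and [PO4^3-] = 2s.
Ksp = (3s)^3(2s)^2 = 108s^5
s = (7.0 × 10^-33 / 108)^(1/5) = 1.5 × 10^-7 M

s = 1.5 × 10^-7 M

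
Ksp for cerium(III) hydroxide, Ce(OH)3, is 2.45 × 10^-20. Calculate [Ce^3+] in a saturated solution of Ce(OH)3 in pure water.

Ce(OH)3(s) <=> Ce^3+ + 3 OH^-
Ksp = [Ce^3+][OH^-]^3
If s mol/L of Ce(OH)3 dissolves, [Ce^3+] = s and [OH^-] = 3s.
Substituting: Ksp = s(3s)^3 = 27s^4
s = (2.45 × 10^-20 / 27)^(1/4) = 5.488 × 10^-6 M
[Ce^3+] = s = 5.49 x 10^-6 M

[Ce^3+] ≈ 5.49 × 10^-6 M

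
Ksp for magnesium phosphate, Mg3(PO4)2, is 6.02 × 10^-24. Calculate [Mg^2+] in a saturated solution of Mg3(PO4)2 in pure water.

[Mg^2+] = 2.67 × 10^-5 M

Mg3(PO4)2(s) ⇌ 3 Mg^2+ + 2 PO4^3-
Ksp = [Mg^2+]^3[PO4^3-]^2
If s mol/L of Mg3(PO4)2 dissolves, [Mg^2+] = 3s and [PO4^3-] = 2s.
Substituting: Ksp = (3s)^3(2s)^2 = 108s^5
s^5 = 6.02 × 10^-24 / 108, so s = 8.897 × 10^-6 M
[Mg^2+] = 3s = 2.67 x 10^-5 M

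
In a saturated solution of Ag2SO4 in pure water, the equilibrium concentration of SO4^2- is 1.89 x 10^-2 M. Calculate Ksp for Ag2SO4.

Ksp = 2.70 × 10^-5

Ag2SO4(s) ⇌ 2 Ag^+ + SO4^2-
Stoichiometry gives [Ag^+] = (2/1)[SO4^2-] = 3.780 × 10^-2 M.
Ksp = [Ag^+]^2[SO4^2-]
Ksp = (3.780 x 10^-2)^2 × 1.89 × 10^-2 = 2.70 x 10^-5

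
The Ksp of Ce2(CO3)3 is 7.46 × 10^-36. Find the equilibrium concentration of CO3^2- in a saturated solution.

[CO3^2-] ≈ 1.11e-7 M

Ce2(CO3)3(s) ⇌ 2 Ce^3+(aq) + 3 CO3^2-(aq)
Ksp = [Ce^3+]^2[CO3^2-]^3
Let s = molar solubility. Then [Ce^3+] = 2s and [CO3^2-] = 3s.
Ksp = (2s)^2(3s)^3 = 108s^5
s^5 = 7.46 × 10^-36 / 108, so s = 3.697 × 10^-8 M
[CO3^2-] = 3s = 1.11 x 10^-7 M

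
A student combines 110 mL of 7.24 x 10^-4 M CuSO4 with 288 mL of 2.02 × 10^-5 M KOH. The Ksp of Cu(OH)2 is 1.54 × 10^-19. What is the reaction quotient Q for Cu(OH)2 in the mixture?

4.28 × 10^-14

Total volume = 110 + 288 = 398 mL.
[Cu^2+] = 7.24 x 10^-4 × (110/398) = 2.001 × 10^-4 M
[OH^-] = 2.02 × 10^-5 × (288/398) = 1.462 × 10^-5 M
Cu(OH)2(s) ⇌ Cu^2+(aq) + 2 OH^-(aq), so Q = [Cu^2+][OH^-]^2
Q = (2.001 × 10^-4)(1.462 × 10^-5)^2 = 4.28 × 10^-14
Q > Ksp, so Cu(OH)2 will precipitate.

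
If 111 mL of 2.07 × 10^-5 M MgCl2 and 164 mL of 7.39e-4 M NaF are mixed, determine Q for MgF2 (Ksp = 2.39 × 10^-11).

Q = 1.62 × 10^-12

Total volume = 111 + 164 = 275 mL.
[Mg^2+] = 2.07 x 10^-5 × (111/275) = 8.355 × 10^-6 M
[F^-] = 7.39 x 10^-4 × (164/275) = 4.407 × 10^-4 M
MgF2(s) ⇌ Mg^2+(aq) + 2 F^-(aq), so Q = [Mg^2+][F^-]^2
Q = (8.355 x 10^-6)(4.407 × 10^-4)^2 = 1.62 x 10^-12
Q < Ksp, so no precipitate of MgF2 forms.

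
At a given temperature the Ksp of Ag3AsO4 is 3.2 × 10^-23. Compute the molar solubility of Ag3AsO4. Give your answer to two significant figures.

s = 1.0 × 10^-6 M

Ag3AsO4(s) <=> 3 Ag^+ + AsO4^3-
Ksp = [Ag^+]^3[AsO4^3-]
If s mol/L of Ag3AsO4 dissolves, [Ag^+] = 3s and [AsO4^3-] = s.
So Ksp = (3s)^3 × s = 27s^4
s = (3.2 × 10^-23 / 27)^(1/4) = 1.0 x 10^-6 M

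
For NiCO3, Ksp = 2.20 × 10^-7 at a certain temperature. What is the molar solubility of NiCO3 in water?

s = 4.69e-4 M

NiCO3(s) ⇌ Ni^2+ + CO3^2-
Ksp = [Ni^2+][CO3^2-]
Let s = molar solubility. Then [Ni^2+] = s and [CO3^2-] = s.
Ksp = (s)(s) = s^2
s = √(2.20 × 10^-7) = 4.69 × 10^-4 M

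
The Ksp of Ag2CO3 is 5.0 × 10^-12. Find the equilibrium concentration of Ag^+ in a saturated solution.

2.2 x 10^-4 M

Ag2CO3(s) <=> 2 Ag^+ + CO3^2-
Ksp = [Ag^+]^2[CO3^2-]
For each mole of Ag2CO3 that dissolves: [Ag^+] = 2s, [CO3^2-] = s.
Ksp = (2s)^2s = 4s^3
Solving, s = (5.0 × 10^-12/4)^(1/3) = 1.08 × 10^-4 M
[Ag^+] = 2s = 2.2 × 10^-4 M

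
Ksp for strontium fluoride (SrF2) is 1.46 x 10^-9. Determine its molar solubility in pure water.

s ≈ 7.15 × 10^-4 M

SrF2(s) ⇌ Sr^2+(aq) + 2 F^-(aq)
Ksp = [Sr^2+][F^-]^2
With molar solubility s: [Sr^2+] = s, [F^-] = 2s.
Substituting: Ksp = s(2s)^2 = 4s^3
s = (1.46 x 10^-9 / 4)^(1/3) = 7.15 × 10^-4 M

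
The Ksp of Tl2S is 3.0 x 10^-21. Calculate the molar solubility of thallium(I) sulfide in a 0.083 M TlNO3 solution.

Tl2S(s) <=> 2 Tl^+(aq) + S^2-(aq)
Ksp = [Tl^+]^2[S^2-]
Let s be the molar solubility in this solution. [Tl^+] = 0.083 + 2s ≈ 0.083, [S^2-] = s (since Tl^+ from TlNO3 dominates).
Ksp ≈ (0.083)^2 × s
s = 4.4 × 10^-19 M
Check: 2s = 8.7 × 10^-19 ≪ 0.083, so the approximation is valid.

4.4 × 10^-19 M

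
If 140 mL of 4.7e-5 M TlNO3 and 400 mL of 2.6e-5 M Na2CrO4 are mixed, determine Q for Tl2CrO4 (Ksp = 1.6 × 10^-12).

Total volume = 140 + 400 = 540 mL.
[Tl^+] = 4.7 x 10^-5 × (140/540) = 1.22 × 10^-5 M
[CrO4^2-] = 2.6 × 10^-5 × (400/540) = 1.93 × 10^-5 M
Tl2CrO4(s) ⇌ 2 Tl^+(aq) + CrO4^2-(aq), so Q = [Tl^+]^2[CrO4^2-]
Q = (1.22 × 10^-5)^2(1.93 x 10^-5) = 2.9 × 10^-15
Q < Ksp, so no precipitate of Tl2CrO4 forms.

2.9e-15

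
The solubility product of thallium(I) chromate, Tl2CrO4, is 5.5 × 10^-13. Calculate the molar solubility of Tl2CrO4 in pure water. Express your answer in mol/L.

Tl2CrO4(s) ⇌ 2 Tl^+ + CrO4^2-
Ksp = [Tl^+]^2[CrO4^2-]
If s mol/L of Tl2CrO4 dissolves, [Tl^+] = 2s and [CrO4^2-] = s.
Ksp = (2s)^2s = 4s^3
Solving, s = (5.5 × 10^-13/4)^(1/3) = 5.2 × 10^-5 M

s ≈ 5.2e-5 M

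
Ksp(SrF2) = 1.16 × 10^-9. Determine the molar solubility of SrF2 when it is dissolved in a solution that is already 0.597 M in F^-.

3.25 x 10^-9 M

SrF2(s) <=> Sr^2+ + 2 F^-
Ksp = [Sr^2+][F^-]^2
Let s be the molar solubility in this solution. [Sr^2+] = s, [F^-] = 0.597 + 2s ≈ 0.597 (Ksp is small, so little additional dissolves).
Ksp ≈ s × (0.597)^2
s = 3.25 × 10^-9 M
Check: 2s = 6.5 × 10^-9 ≪ 0.597, so the approximation is valid.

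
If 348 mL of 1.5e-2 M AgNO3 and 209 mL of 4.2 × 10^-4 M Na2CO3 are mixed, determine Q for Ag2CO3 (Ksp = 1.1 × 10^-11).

1.4e-8

Total volume = 348 + 209 = 557 mL.
[Ag^+] = 1.5 x 10^-2 × (348/557) = 9.37 × 10^-3 M
[CO3^2-] = 4.2 × 10^-4 × (209/557) = 1.58 × 10^-4 M
Ag2CO3(s) ⇌ 2 Ag^+(aq) + CO3^2-(aq), so Q = [Ag^+]^2[CO3^2-]
Q = (9.37 x 10^-3)^2(1.58 × 10^-4) = 1.4 × 10^-8
Q > Ksp, so Ag2CO3 will precipitate.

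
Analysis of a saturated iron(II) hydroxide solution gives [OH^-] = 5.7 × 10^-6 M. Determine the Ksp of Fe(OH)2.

9.3 × 10^-17

Fe(OH)2(s) <=> Fe^2+ + 2 OH^-
Stoichiometry gives [Fe^2+] = (1/2)[OH^-] = 2.85 × 10^-6 M.
Ksp = [Fe^2+][OH^-]^2
Ksp = 2.85 × 10^-6 × (5.7 x 10^-6)^2 = 9.3 × 10^-17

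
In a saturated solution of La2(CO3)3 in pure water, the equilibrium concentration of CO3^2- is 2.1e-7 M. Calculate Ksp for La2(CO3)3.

1.8 × 10^-34

La2(CO3)3(s) <=> 2 La^3+ + 3 CO3^2-
Stoichiometry gives [La^3+] = (2/3)[CO3^2-] = 1.40 × 10^-7 M.
Ksp = [La^3+]^2[CO3^2-]^3
Ksp = (1.40 × 10^-7)^2 × (2.1 × 10^-7)^3 = 1.8 × 10^-34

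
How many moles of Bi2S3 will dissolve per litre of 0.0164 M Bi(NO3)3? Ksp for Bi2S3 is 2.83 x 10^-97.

Bi2S3(s) ⇌ 2 Bi^3+(aq) + 3 S^2-(aq)
Ksp = [Bi^3+]^2[S^2-]^3
Let s = moles of Bi2S3 that dissolve per litre. [Bi^3+] = 0.0164 + 2s ≈ 0.0164, [S^2-] = 3s (Ksp is small, so little additional dissolves).
Ksp ≈ (0.0164)^2 × (3s)^3
s = 3.39 × 10^-32 M
Check: 2s = 6.8 x 10^-32 ≪ 0.0164, so the approximation is valid.

s = 3.39 × 10^-32 M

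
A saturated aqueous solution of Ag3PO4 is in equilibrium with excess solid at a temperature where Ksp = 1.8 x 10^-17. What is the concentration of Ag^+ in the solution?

Ag3PO4(s) ⇌ 3 Ag^+(aq) + PO4^3-(aq)
Ksp = [Ag^+]^3[PO4^3-]
With molar solubility s: [Ag^+] = 3s, [PO4^3-] = s.
Ksp = (3s)^3s = 27s^4
s^4 = 1.8 x 10^-17 / 27, so s = 2.86 × 10^-5 M
[Ag^+] = 3s = 8.6 x 10^-5 M

[Ag^+] ≈ 8.6 × 10^-5 M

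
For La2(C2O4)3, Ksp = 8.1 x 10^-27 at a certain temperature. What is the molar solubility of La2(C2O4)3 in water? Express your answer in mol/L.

La2(C2O4)3(s) <=> 2 La^3+(aq) + 3 C2O4^2-(aq)
Ksp = [La^3+]^2[C2O4^2-]^3
With molar solubility s: [La^3+] = 2s, [C2O4^2-] = 3s.
Substituting: Ksp = (2s)^2(3s)^3 = 108s^5
s^5 = 8.1 x 10^-27 / 108, so s = 2.4 x 10^-6 M

s = 2.4e-6 M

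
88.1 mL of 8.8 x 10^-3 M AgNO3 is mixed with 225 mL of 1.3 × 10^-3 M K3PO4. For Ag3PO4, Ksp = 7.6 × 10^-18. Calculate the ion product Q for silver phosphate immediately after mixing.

Total volume = 88.1 + 225 = 313.1 mL.
[Ag^+] = 8.8 × 10^-3 × (88.1/313.1) = 2.48 x 10^-3 M
[PO4^3-] = 1.3 × 10^-3 × (225/313.1) = 9.34 × 10^-4 M
Ag3PO4(s) ⇌ 3 Ag^+(aq) + PO4^3-(aq), so Q = [Ag^+]^3[PO4^3-]
Q = (2.48 x 10^-3)^3(9.34 × 10^-4) = 1.4 × 10^-11
Q > Ksp, so Ag3PO4 will precipitate.

Q ≈ 1.4 × 10^-11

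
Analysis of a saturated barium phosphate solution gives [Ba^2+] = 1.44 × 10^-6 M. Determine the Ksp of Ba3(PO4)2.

2.75 × 10^-30

Ba3(PO4)2(s) ⇌ 3 Ba^2+(aq) + 2 PO4^3-(aq)
Stoichiometry gives [PO4^3-] = (2/3)[Ba^2+] = 9.600 x 10^-7 M.
Ksp = [Ba^2+]^3[PO4^3-]^2
Ksp = (1.44 × 10^-6)^3 × (9.600 × 10^-7)^2 = 2.75 × 10^-30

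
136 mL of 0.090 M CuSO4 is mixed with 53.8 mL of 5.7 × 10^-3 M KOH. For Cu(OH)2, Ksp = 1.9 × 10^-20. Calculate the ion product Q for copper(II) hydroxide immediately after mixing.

Q ≈ 1.7e-7

Total volume = 136 + 53.8 = 189.8 mL.
[Cu^2+] = 9.0 x 10^-2 × (136/189.8) = 6.45 × 10^-2 M
[OH^-] = 5.7 x 10^-3 × (53.8/189.8) = 1.62 × 10^-3 M
Cu(OH)2(s) ⇌ Cu^2+ + 2 OH^-, so Q = [Cu^2+][OH^-]^2
Q = (6.45 × 10^-2)(1.62 × 10^-3)^2 = 1.7 x 10^-7
Q > Ksp, so Cu(OH)2 will precipitate.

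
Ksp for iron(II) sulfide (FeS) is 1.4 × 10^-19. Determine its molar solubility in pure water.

s ≈ 3.7 x 10^-10 M

FeS(s) ⇌ Fe^2+(aq) + S^2-(aq)
Ksp = [Fe^2+][S^2-]
If s mol/L of FeS dissolves, [Fe^2+] = s and [S^2-] = s.
Ksp = s × s = s^2
s = √(1.4 × 10^-19) = 3.7 × 10^-10 M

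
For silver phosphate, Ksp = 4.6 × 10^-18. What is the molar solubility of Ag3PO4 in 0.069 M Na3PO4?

1.4 x 10^-6 M

Ag3PO4(s) <=> 3 Ag^+ + PO4^3-
Ksp = [Ag^+]^3[PO4^3-]
Let s = moles of Ag3PO4 that dissolve per litre. [Ag^+] = 3s, [PO4^3-] = 0.069 + s ≈ 0.069 (Ksp is small, so little additional dissolves).
Ksp ≈ (3s)^3 × 0.069
s = 1.4 × 10^-6 M
Check: s = 1.4 × 10^-6 ≪ 0.069, so the approximation is valid.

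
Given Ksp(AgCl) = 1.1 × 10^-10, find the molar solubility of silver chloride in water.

1.0 × 10^-5 M

AgCl(s) ⇌ Ag^+ + Cl^-
Ksp = [Ag^+][Cl^-]
With molar solubility s: [Ag^+] = s, [Cl^-] = s.
Ksp = s × s = s^2
s = √(1.1 × 10^-10) = 1.0 x 10^-5 M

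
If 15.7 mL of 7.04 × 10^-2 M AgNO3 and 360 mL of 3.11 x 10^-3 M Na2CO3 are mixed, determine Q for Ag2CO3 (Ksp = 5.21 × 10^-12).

Total volume = 15.7 + 360 = 375.7 mL.
[Ag^+] = 7.04 × 10^-2 × (15.7/375.7) = 2.942 × 10^-3 M
[CO3^2-] = 3.11 × 10^-3 × (360/375.7) = 2.980 × 10^-3 M
Ag2CO3(s) ⇌ 2 Ag^+ + CO3^2-, so Q = [Ag^+]^2[CO3^2-]
Q = (2.942 x 10^-3)^2(2.980 x 10^-3) = 2.58 × 10^-8
Q > Ksp, so Ag2CO3 will precipitate.

Q ≈ 2.58 x 10^-8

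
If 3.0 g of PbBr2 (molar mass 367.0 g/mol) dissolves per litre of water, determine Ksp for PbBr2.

Molar solubility s = (3.0 g/L) / (367.0 g/mol) = 8.17 x 10^-3 M.
PbBr2(s) <=> Pb^2+(aq) + 2 Br^-(aq)
With molar solubility s: [Pb^2+] = s, [Br^-] = 2s.
Ksp = [Pb^2+][Br^-]^2
Ksp = s(2s)^2 = 4s^3
Ksp = 4 × (8.17 x 10^-3)^3 = 2.2 x 10^-6

Ksp = 2.2e-6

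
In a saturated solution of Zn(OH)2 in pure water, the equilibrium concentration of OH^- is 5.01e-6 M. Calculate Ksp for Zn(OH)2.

Zn(OH)2(s) <=> Zn^2+ + 2 OH^-
Stoichiometry gives [Zn^2+] = (1/2)[OH^-] = 2.505 x 10^-6 M.
Ksp = [Zn^2+][OH^-]^2
Ksp = 2.505 × 10^-6 × (5.01 x 10^-6)^2 = 6.29 × 10^-17

Ksp = 6.29 × 10^-17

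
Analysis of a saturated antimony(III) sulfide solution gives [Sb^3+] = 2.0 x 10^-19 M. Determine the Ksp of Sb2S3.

1.1 × 10^-93

Sb2S3(s) <=> 2 Sb^3+(aq) + 3 S^2-(aq)
Stoichiometry gives [S^2-] = (3/2)[Sb^3+] = 3.00 x 10^-19 M.
Ksp = [Sb^3+]^2[S^2-]^3
Ksp = (2.0 x 10^-19)^2 × (3.00 × 10^-19)^3 = 1.1 × 10^-93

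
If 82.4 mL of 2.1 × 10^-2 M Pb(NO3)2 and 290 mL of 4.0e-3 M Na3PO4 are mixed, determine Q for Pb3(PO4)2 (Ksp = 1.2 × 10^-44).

Total volume = 82.4 + 290 = 372.4 mL.
[Pb^2+] = 2.1 × 10^-2 × (82.4/372.4) = 4.65 × 10^-3 M
[PO4^3-] = 4.0 × 10^-3 × (290/372.4) = 3.11 x 10^-3 M
Pb3(PO4)2(s) ⇌ 3 Pb^2+ + 2 PO4^3-, so Q = [Pb^2+]^3[PO4^3-]^2
Q = (4.65 x 10^-3)^3(3.11 x 10^-3)^2 = 9.7 x 10^-13
Q > Ksp, so Pb3(PO4)2 will precipitate.

9.7 × 10^-13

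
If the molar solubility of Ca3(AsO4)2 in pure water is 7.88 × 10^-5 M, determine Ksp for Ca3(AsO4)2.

Ca3(AsO4)2(s) ⇌ 3 Ca^2+(aq) + 2 AsO4^3-(aq)
Let s = molar solubility. Then [Ca^2+] = 3s and [AsO4^3-] = 2s.
Ksp = [Ca^2+]^3[AsO4^3-]^2
So Ksp = (3s)^3 × (2s)^2 = 108s^5
Ksp = 108 × (7.88 × 10^-5)^5 = 3.28 × 10^-19

Ksp ≈ 3.28e-19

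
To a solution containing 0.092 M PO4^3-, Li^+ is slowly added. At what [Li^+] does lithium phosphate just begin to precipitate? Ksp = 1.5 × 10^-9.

Li3PO4(s) ⇌ 3 Li^+ + PO4^3-
Ksp = [Li^+]^3[PO4^3-]
Precipitation begins when Q = Ksp. With [PO4^3-] = 0.092 M:
1.5 × 10^-9 = (0.092) × [Li^+]^3
[Li^+] = (1.5 × 10^-9 / 9.2 × 10^-2)^(1/3) = 2.5 × 10^-3 M

[Li^+] ≈ 2.5 x 10^-3 M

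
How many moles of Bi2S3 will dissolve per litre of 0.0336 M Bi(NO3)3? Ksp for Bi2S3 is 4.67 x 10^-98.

Bi2S3(s) ⇌ 2 Bi^3+(aq) + 3 S^2-(aq)
Ksp = [Bi^3+]^2[S^2-]^3
If s mol/L dissolves here, [Bi^3+] = 0.0336 + 2s ≈ 0.0336, [S^2-] = 3s (Ksp is small, so little additional dissolves).
Ksp ≈ (0.0336)^2 × (3s)^3
s = 1.15 × 10^-32 M
Check: 2s = 2.3 × 10^-32 ≪ 0.0336, so the approximation is valid.

s = 1.15 × 10^-32 M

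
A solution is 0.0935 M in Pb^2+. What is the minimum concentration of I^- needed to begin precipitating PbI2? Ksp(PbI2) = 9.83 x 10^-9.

[I^-] ≈ 3.24 × 10^-4 M

PbI2(s) <=> Pb^2+(aq) + 2 I^-(aq)
Ksp = [Pb^2+][I^-]^2
Precipitation begins when Q = Ksp. With [Pb^2+] = 0.0935 M:
9.83 x 10^-9 = (0.0935) × [I^-]^2
[I^-] = (9.83 x 10^-9 / 9.35 × 10^-2)^(1/2) = 3.24 × 10^-4 M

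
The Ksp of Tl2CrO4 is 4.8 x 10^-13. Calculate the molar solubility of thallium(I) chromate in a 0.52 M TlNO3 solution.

1.8e-12 M

Tl2CrO4(s) ⇌ 2 Tl^+(aq) + CrO4^2-(aq)
Ksp = [Tl^+]^2[CrO4^2-]
Let s be the molar solubility in this solution. [Tl^+] = 0.52 + 2s ≈ 0.52, [CrO4^2-] = s (since Tl^+ from TlNO3 dominates).
Ksp ≈ (0.52)^2 × s
s = 1.8 × 10^-12 M
Check: 2s = 3.6 x 10^-12 ≪ 0.52, so the approximation is valid.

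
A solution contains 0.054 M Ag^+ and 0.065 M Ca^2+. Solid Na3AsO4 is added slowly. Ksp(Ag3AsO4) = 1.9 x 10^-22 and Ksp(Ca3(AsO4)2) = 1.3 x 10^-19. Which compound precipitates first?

Ag3AsO4

Each salt begins to precipitate when Q = Ksp, i.e. when [AsO4^3-] reaches its threshold.
For Ag3AsO4: 1.9 x 10^-22 = (0.054)^3 × [AsO4^3-]  ⇒  [AsO4^3-] = 1.2 × 10^-18 M.
For Ca3(AsO4)2: 1.3 x 10^-19 = (0.065)^3 × [AsO4^3-]^2  ⇒  [AsO4^3-] = 2.2 × 10^-8 M.
The salt with the lower threshold [AsO4^3-] precipitates first: Ag3AsO4.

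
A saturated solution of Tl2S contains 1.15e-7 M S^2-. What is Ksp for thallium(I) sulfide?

Tl2S(s) ⇌ 2 Tl^+(aq) + S^2-(aq)
Stoichiometry gives [Tl^+] = (2/1)[S^2-] = 2.300 × 10^-7 M.
Ksp = [Tl^+]^2[S^2-]
Ksp = (2.300 x 10^-7)^2 × 1.15 × 10^-7 = 6.08 × 10^-21

6.08e-21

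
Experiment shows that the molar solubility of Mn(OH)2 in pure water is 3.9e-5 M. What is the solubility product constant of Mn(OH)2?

Mn(OH)2(s) ⇌ Mn^2+(aq) + 2 OH^-(aq)
With molar solubility s: [Mn^2+] = s, [OH^-] = 2s.
Ksp = [Mn^2+][OH^-]^2
Substituting: Ksp = s(2s)^2 = 4s^3
Ksp = 4 × (3.9 × 10^-5)^3 = 2.4 × 10^-13

Ksp ≈ 2.4e-13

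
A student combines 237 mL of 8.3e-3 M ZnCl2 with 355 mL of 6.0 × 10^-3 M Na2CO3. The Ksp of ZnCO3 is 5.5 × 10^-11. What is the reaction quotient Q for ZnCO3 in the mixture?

1.2e-5

Total volume = 237 + 355 = 592 mL.
[Zn^2+] = 8.3 × 10^-3 × (237/592) = 3.32 × 10^-3 M
[CO3^2-] = 6.0 × 10^-3 × (355/592) = 3.60 × 10^-3 M
ZnCO3(s) <=> Zn^2+(aq) + CO3^2-(aq), so Q = [Zn^2+][CO3^2-]
Q = (3.32 × 10^-3)(3.60 x 10^-3) = 1.2 × 10^-5
Q > Ksp, so ZnCO3 will precipitate.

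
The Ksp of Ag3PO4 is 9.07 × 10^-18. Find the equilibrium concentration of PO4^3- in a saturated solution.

[PO4^3-] ≈ 2.41e-5 M

Ag3PO4(s) ⇌ 3 Ag^+ + PO4^3-
Ksp = [Ag^+]^3[PO4^3-]
If s mol/L of Ag3PO4 dissolves, [Ag^+] = 3s and [PO4^3-] = s.
Substituting: Ksp = (3s)^3s = 27s^4
s^4 = 9.07 × 10^-18 / 27, so s = 2.407 × 10^-5 M
[PO4^3-] = s = 2.41 × 10^-5 M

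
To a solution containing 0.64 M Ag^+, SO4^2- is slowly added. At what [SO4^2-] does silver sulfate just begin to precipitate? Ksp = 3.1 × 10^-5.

7.6e-5 M

Ag2SO4(s) <=> 2 Ag^+(aq) + SO4^2-(aq)
Ksp = [Ag^+]^2[SO4^2-]
Precipitation begins when Q = Ksp. With [Ag^+] = 0.64 M:
3.1 × 10^-5 = (0.64)^2 × [SO4^2-]
[SO4^2-] = (3.1 × 10^-5 / 4.10 x 10^-1) = 7.6 × 10^-5 M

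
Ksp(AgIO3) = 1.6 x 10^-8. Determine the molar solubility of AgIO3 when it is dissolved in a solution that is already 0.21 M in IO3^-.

s ≈ 7.6 × 10^-8 M

AgIO3(s) ⇌ Ag^+ + IO3^-
Ksp = [Ag^+][IO3^-]
Let s be the molar solubility in this solution. [Ag^+] = s, [IO3^-] = 0.21 + s ≈ 0.21 (Ksp is small, so little additional dissolves).
Ksp ≈ s × 0.21
s = 7.6 × 10^-8 M
Check: s = 7.6 × 10^-8 ≪ 0.21, so the approximation is valid.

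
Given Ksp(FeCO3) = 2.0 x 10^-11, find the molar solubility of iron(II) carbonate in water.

4.5 × 10^-6 M

FeCO3(s) ⇌ Fe^2+(aq) + CO3^2-(aq)
Ksp = [Fe^2+][CO3^2-]
Let s = molar solubility. Then [Fe^2+] = s and [CO3^2-] = s.
Ksp = s × s = s^2
s = √(2.0 x 10^-11) = 4.5 × 10^-6 M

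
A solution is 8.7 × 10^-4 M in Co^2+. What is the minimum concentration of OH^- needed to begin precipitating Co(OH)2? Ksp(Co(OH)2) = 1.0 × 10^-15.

Co(OH)2(s) <=> Co^2+ + 2 OH^-
Ksp = [Co^2+][OH^-]^2
Precipitation begins when Q = Ksp. With [Co^2+] = 8.7 × 10^-4 M:
1.0 × 10^-15 = (8.7 × 10^-4) × [OH^-]^2
[OH^-] = (1.0 × 10^-15 / 8.7 x 10^-4)^(1/2) = 1.1 × 10^-6 M

[OH^-] = 1.1e-6 M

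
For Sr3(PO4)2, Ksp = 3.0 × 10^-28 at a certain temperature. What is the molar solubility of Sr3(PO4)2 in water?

1.2 × 10^-6 M

Sr3(PO4)2(s) ⇌ 3 Sr^2+ + 2 PO4^3-
Ksp = [Sr^2+]^3[PO4^3-]^2
For each mole of Sr3(PO4)2 that dissolves: [Sr^2+] = 3s, [PO4^3-] = 2s.
Substituting: Ksp = (3s)^3(2s)^2 = 108s^5
s^5 = 3.0 × 10^-28 / 108, so s = 1.2 x 10^-6 M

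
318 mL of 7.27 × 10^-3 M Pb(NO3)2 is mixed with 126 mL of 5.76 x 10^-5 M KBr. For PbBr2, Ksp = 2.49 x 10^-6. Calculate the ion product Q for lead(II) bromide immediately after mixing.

1.39 x 10^-12

Total volume = 318 + 126 = 444 mL.
[Pb^2+] = 7.27 x 10^-3 × (318/444) = 5.207 x 10^-3 M
[Br^-] = 5.76 × 10^-5 × (126/444) = 1.635 x 10^-5 M
PbBr2(s) ⇌ Pb^2+ + 2 Br^-, so Q = [Pb^2+][Br^-]^2
Q = (5.207 × 10^-3)(1.635 × 10^-5)^2 = 1.39 × 10^-12
Q < Ksp, so no precipitate of PbBr2 forms.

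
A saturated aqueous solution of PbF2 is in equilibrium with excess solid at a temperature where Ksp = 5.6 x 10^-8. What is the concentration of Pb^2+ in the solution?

[Pb^2+] = 2.4 × 10^-3 M

PbF2(s) ⇌ Pb^2+ + 2 F^-
Ksp = [Pb^2+][F^-]^2
Let s = molar solubility. Then [Pb^2+] = s and [F^-] = 2s.
Ksp = s(2s)^2 = 4s^3
Solving, s = (5.6 x 10^-8/4)^(1/3) = 2.41 × 10^-3 M
[Pb^2+] = s = 2.4 × 10^-3 M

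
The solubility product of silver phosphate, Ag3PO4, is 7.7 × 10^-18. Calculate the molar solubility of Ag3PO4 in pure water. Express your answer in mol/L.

Ag3PO4(s) ⇌ 3 Ag^+(aq) + PO4^3-(aq)
Ksp = [Ag^+]^3[PO4^3-]
For each mole of Ag3PO4 that dissolves: [Ag^+] = 3s, [PO4^3-] = s.
So Ksp = (3s)^3 × s = 27s^4
s = (7.7 × 10^-18 / 27)^(1/4) = 2.3 × 10^-5 M

s ≈ 2.3e-5 M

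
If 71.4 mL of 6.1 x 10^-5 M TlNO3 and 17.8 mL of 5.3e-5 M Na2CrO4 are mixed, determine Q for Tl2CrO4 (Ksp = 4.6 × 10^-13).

Total volume = 71.4 + 17.8 = 89.2 mL.
[Tl^+] = 6.1 × 10^-5 × (71.4/89.2) = 4.88 × 10^-5 M
[CrO4^2-] = 5.3 x 10^-5 × (17.8/89.2) = 1.06 × 10^-5 M
Tl2CrO4(s) ⇌ 2 Tl^+ + CrO4^2-, so Q = [Tl^+]^2[CrO4^2-]
Q = (4.88 x 10^-5)^2(1.06 × 10^-5) = 2.5 × 10^-14
Q < Ksp, so no precipitate of Tl2CrO4 forms.

Q = 2.5 x 10^-14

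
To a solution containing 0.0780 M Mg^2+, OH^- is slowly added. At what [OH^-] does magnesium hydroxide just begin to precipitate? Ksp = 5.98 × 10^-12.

[OH^-] = 8.76 × 10^-6 M

Mg(OH)2(s) ⇌ Mg^2+(aq) + 2 OH^-(aq)
Ksp = [Mg^2+][OH^-]^2
Precipitation begins when Q = Ksp. With [Mg^2+] = 0.0780 M:
5.98 × 10^-12 = (0.0780) × [OH^-]^2
[OH^-] = (5.98 × 10^-12 / 7.80 × 10^-2)^(1/2) = 8.76 × 10^-6 M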